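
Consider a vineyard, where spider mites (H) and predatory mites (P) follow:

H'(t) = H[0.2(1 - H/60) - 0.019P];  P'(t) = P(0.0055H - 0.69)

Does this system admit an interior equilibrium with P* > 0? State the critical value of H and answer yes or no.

The predator equation gives dP/dt > 0 only when H > 0.69/0.0055 = 125.
Without the predator, H → K = 60. Since 60 < 125, the predator cannot invade.

Threshold H = 125; K < 125, so no, the predator goes extinct.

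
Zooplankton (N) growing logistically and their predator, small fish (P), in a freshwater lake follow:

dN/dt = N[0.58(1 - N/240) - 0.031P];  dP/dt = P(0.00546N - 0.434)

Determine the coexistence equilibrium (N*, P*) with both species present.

N* ≈ 79.5, P* ≈ 12.5

From dP/dt = 0 with P > 0: 0.00546N* = 0.434, so N* = 79.5.
Substitute into dN/dt = 0: 0.58(1 - 79.5/240) = 0.031P*.
The bracket is 0.669, giving P* = 0.388/0.031 = 12.5.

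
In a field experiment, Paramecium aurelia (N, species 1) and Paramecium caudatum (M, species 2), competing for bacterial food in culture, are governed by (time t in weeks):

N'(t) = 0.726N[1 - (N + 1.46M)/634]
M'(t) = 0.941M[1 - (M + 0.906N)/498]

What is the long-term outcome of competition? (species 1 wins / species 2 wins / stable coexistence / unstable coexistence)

Compare the nullcline intercepts: K1/α12 = 634/1.46 = 434 < K2 = 498; K2/α21 = 498/0.906 = 550 < K1 = 634.
Since both are reversed, neither can invade when rare; the interior point is a saddle.

unstable coexistence (outcome depends on initial conditions)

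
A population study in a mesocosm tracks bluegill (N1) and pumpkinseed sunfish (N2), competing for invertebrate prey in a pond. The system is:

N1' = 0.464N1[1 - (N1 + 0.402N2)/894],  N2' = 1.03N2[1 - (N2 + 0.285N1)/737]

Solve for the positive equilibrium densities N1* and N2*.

Setting both brackets to zero gives the nullclines N1 + 0.402N2 = 894 and 0.285N1 + N2 = 737.
Substituting N2 = 737 - 0.285N1 into the first: N1(1 - 0.402·0.285) = 894 - 0.402·737.
So N1* = 598/0.885 = 675, and then N2* = 737 - 0.285·675 = 545.

N1* ≈ 675, N2* ≈ 545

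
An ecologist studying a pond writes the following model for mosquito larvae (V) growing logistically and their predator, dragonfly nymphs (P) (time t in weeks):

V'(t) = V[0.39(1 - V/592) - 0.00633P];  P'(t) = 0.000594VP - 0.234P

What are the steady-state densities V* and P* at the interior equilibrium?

V* ≈ 394, P* ≈ 20.6

From dP/dt = 0 with P > 0: 0.000594V* = 0.234, so V* = 394.
Substitute into dV/dt = 0: 0.39(1 - 394/592) = 0.00633P*.
The bracket is 0.335, giving P* = 0.13/0.00633 = 20.6.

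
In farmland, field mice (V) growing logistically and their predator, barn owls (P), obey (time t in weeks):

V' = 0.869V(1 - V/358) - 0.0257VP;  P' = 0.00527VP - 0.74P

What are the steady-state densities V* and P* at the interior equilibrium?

V* ≈ 140, P* ≈ 20.6

From dP/dt = 0 with P > 0: 0.00527V* = 0.74, so V* = 140.
Substitute into dV/dt = 0: 0.869(1 - 140/358) = 0.0257P*.
The bracket is 0.608, giving P* = 0.528/0.0257 = 20.6.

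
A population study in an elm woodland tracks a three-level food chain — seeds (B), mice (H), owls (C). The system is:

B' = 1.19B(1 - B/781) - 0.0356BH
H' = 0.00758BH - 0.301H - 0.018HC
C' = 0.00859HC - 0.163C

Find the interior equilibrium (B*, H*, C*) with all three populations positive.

From dC/dt = 0: 0.00859H* = 0.163, so H* = 19.
From dB/dt = 0: 1.19(1 - B*/781) = 0.0356·19, giving B* = 781·(1 - 0.568) = 338.
From dH/dt = 0: 0.00758·338 - 0.301 = 0.018C*, so C* = 2.26/0.018 = 125.

B* ≈ 338, H* ≈ 19, C* ≈ 125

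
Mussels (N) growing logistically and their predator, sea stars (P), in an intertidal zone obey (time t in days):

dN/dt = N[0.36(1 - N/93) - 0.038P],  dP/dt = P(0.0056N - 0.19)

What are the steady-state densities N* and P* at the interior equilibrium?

From dP/dt = 0 with P > 0: 0.0056N* = 0.19, so N* = 33.9.
Substitute into dN/dt = 0: 0.36(1 - 33.9/93) = 0.038P*.
The bracket is 0.635, giving P* = 0.229/0.038 = 6.02.

N* ≈ 33.9, P* ≈ 6.02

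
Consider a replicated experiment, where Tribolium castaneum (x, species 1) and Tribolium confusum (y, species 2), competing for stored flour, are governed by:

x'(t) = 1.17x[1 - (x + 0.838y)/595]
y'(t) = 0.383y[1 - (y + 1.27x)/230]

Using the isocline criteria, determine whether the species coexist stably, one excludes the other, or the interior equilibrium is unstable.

species 1 excludes species 2

Compare the nullcline intercepts: K1/α12 = 595/0.838 = 710 > K2 = 230; K2/α21 = 230/1.27 = 181 < K1 = 595.
Since the inequalities point opposite ways, species 1 can invade but species 2 cannot.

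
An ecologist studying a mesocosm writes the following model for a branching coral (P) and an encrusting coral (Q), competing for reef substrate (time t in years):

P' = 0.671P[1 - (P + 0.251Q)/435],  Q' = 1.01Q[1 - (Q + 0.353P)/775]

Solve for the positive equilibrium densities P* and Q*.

P* ≈ 264, Q* ≈ 682

Setting both brackets to zero gives the nullclines P + 0.251Q = 435 and 0.353P + Q = 775.
Substituting Q = 775 - 0.353P into the first: P(1 - 0.251·0.353) = 435 - 0.251·775.
So P* = 240/0.911 = 264, and then Q* = 775 - 0.353·264 = 682.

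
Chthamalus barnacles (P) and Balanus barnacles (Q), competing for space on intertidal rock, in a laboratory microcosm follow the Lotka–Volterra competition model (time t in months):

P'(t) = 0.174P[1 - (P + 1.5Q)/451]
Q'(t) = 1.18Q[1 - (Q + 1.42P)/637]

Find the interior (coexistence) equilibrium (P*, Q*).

Setting both brackets to zero gives the nullclines P + 1.5Q = 451 and 1.42P + Q = 637.
Substituting Q = 637 - 1.42P into the first: P(1 - 1.5·1.42) = 451 - 1.5·637.
So P* = -504/-1.13 = 446, and then Q* = 637 - 1.42·446 = 3.03.

P* ≈ 446, Q* ≈ 3.03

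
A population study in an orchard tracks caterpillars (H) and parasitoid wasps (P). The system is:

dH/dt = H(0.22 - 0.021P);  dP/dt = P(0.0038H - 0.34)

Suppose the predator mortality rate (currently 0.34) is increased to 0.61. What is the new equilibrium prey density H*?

At the interior fixed point, setting dP/dt = 0 with P > 0 fixes H* = (predator death rate)/(HP coefficient) — independent of the other coefficients.
With the change, H* = 0.61/0.0038 = 161; it rises from 89.5.

H* ≈ 161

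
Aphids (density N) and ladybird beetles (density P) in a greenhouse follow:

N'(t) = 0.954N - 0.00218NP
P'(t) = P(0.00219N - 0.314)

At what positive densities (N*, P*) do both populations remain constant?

Set dP/dt = 0 with P > 0: 0.00219N - 0.314 = 0, so N* = 0.314/0.00219 = 143.
Set dN/dt = 0 with N > 0: 0.954 - 0.00218P = 0, so P* = 0.954/0.00218 = 438.

N* ≈ 143, P* ≈ 438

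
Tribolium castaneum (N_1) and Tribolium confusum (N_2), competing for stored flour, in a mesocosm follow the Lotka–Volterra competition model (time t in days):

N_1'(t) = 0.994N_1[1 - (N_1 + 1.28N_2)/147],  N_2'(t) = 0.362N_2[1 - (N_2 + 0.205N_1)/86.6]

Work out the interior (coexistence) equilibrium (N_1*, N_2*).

Setting both brackets to zero gives the nullclines N_1 + 1.28N_2 = 147 and 0.205N_1 + N_2 = 86.6.
Substituting N_2 = 86.6 - 0.205N_1 into the first: N_1(1 - 1.28·0.205) = 147 - 1.28·86.6.
So N_1* = 36.2/0.738 = 49, and then N_2* = 86.6 - 0.205·49 = 76.6.

N_1* ≈ 49, N_2* ≈ 76.6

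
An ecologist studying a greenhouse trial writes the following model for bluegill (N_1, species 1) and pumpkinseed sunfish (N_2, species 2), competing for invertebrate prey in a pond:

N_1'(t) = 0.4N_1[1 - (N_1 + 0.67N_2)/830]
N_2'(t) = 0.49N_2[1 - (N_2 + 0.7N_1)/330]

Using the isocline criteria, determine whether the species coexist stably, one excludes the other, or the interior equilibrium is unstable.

species 1 excludes species 2

Compare the nullcline intercepts: K1/α12 = 830/0.67 = 1240 > K2 = 330; K2/α21 = 330/0.7 = 471 < K1 = 830.
Since the inequalities point opposite ways, species 1 can invade but species 2 cannot.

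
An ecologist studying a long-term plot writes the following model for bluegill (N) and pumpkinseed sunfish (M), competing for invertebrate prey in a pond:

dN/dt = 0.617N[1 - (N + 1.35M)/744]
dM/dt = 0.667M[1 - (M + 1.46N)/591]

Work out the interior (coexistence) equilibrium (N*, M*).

N* ≈ 55.5, M* ≈ 510

Setting both brackets to zero gives the nullclines N + 1.35M = 744 and 1.46N + M = 591.
Substituting M = 591 - 1.46N into the first: N(1 - 1.35·1.46) = 744 - 1.35·591.
So N* = -53.9/-0.971 = 55.5, and then M* = 591 - 1.46·55.5 = 510.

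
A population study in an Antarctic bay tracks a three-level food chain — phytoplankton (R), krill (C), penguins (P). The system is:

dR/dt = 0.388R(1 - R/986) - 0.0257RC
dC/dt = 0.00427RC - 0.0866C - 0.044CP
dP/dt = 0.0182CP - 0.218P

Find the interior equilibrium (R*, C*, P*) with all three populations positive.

From dP/dt = 0: 0.0182C* = 0.218, so C* = 12.
From dR/dt = 0: 0.388(1 - R*/986) = 0.0257·12, giving R* = 986·(1 - 0.793) = 204.
From dC/dt = 0: 0.00427·204 - 0.0866 = 0.044P*, so P* = 0.783/0.044 = 17.8.

R* ≈ 204, C* ≈ 12, P* ≈ 17.8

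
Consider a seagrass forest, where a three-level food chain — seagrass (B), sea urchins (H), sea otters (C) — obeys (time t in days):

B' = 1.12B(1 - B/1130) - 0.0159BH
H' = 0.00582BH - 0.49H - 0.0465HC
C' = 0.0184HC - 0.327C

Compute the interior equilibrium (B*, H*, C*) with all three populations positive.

B* ≈ 845, H* ≈ 17.8, C* ≈ 95.2

From dC/dt = 0: 0.0184H* = 0.327, so H* = 17.8.
From dB/dt = 0: 1.12(1 - B*/1130) = 0.0159·17.8, giving B* = 1130·(1 - 0.252) = 845.
From dH/dt = 0: 0.00582·845 - 0.49 = 0.0465C*, so C* = 4.43/0.0465 = 95.2.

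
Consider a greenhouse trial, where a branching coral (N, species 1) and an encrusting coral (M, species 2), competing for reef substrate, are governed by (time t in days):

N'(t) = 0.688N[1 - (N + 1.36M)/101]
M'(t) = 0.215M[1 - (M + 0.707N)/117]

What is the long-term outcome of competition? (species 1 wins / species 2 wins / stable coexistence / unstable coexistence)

species 2 excludes species 1

Compare the nullcline intercepts: K1/α12 = 101/1.36 = 74.3 < K2 = 117; K2/α21 = 117/0.707 = 165 > K1 = 101.
Since the inequalities point opposite ways, species 2 can invade but species 1 cannot.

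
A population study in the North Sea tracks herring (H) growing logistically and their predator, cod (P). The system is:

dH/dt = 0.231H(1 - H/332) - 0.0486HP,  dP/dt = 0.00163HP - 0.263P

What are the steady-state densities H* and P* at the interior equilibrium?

H* ≈ 161, P* ≈ 2.44

From dP/dt = 0 with P > 0: 0.00163H* = 0.263, so H* = 161.
Substitute into dH/dt = 0: 0.231(1 - 161/332) = 0.0486P*.
The bracket is 0.514, giving P* = 0.119/0.0486 = 2.44.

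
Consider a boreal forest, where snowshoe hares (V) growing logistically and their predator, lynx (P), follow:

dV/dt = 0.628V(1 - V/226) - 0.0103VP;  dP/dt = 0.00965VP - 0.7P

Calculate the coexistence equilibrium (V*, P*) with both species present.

V* ≈ 72.5, P* ≈ 41.4

From dP/dt = 0 with P > 0: 0.00965V* = 0.7, so V* = 72.5.
Substitute into dV/dt = 0: 0.628(1 - 72.5/226) = 0.0103P*.
The bracket is 0.679, giving P* = 0.426/0.0103 = 41.4.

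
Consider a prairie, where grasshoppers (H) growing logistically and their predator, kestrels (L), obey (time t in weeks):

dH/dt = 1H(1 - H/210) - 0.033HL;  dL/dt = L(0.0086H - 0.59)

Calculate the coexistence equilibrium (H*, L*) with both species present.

From dL/dt = 0 with L > 0: 0.0086H* = 0.59, so H* = 68.6.
Substitute into dH/dt = 0: 1(1 - 68.6/210) = 0.033L*.
The bracket is 0.673, giving L* = 0.673/0.033 = 20.4.

H* ≈ 68.6, L* ≈ 20.4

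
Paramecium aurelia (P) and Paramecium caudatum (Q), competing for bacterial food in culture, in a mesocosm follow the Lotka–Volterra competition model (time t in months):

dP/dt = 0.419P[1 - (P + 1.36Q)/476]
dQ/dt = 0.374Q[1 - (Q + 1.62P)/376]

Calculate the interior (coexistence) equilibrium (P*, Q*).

Setting both brackets to zero gives the nullclines P + 1.36Q = 476 and 1.62P + Q = 376.
Substituting Q = 376 - 1.62P into the first: P(1 - 1.36·1.62) = 476 - 1.36·376.
So P* = -35.4/-1.2 = 29.4, and then Q* = 376 - 1.62·29.4 = 328.

P* ≈ 29.4, Q* ≈ 328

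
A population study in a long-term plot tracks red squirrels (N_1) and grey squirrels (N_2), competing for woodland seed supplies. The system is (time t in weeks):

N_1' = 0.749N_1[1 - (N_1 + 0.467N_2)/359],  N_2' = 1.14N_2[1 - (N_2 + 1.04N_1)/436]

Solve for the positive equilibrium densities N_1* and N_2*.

Setting both brackets to zero gives the nullclines N_1 + 0.467N_2 = 359 and 1.04N_1 + N_2 = 436.
Substituting N_2 = 436 - 1.04N_1 into the first: N_1(1 - 0.467·1.04) = 359 - 0.467·436.
So N_1* = 155/0.514 = 302, and then N_2* = 436 - 1.04·302 = 122.

N_1* ≈ 302, N_2* ≈ 122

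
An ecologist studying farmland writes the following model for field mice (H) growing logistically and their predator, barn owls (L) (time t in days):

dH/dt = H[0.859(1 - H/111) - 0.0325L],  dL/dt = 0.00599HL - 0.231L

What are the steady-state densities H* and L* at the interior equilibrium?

From dL/dt = 0 with L > 0: 0.00599H* = 0.231, so H* = 38.6.
Substitute into dH/dt = 0: 0.859(1 - 38.6/111) = 0.0325L*.
The bracket is 0.653, giving L* = 0.561/0.0325 = 17.2.

H* ≈ 38.6, L* ≈ 17.2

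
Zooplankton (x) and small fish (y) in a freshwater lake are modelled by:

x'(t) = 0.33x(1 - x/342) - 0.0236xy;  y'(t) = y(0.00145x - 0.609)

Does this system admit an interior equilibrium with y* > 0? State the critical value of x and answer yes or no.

The predator equation gives dy/dt > 0 only when x > 0.609/0.00145 = 420.
Without the predator, x → K = 342. Since 342 < 420, the predator cannot invade.

Threshold x = 420; K < 420, so no, the predator goes extinct.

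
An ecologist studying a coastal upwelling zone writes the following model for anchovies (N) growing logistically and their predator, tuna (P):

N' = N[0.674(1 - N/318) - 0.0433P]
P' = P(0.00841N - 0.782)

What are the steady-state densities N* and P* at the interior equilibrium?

N* ≈ 93, P* ≈ 11

From dP/dt = 0 with P > 0: 0.00841N* = 0.782, so N* = 93.
Substitute into dN/dt = 0: 0.674(1 - 93/318) = 0.0433P*.
The bracket is 0.708, giving P* = 0.477/0.0433 = 11.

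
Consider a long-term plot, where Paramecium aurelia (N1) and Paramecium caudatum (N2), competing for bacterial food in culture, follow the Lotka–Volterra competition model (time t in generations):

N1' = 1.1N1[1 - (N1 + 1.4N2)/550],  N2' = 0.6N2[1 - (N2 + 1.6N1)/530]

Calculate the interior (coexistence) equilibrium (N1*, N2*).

N1* ≈ 155, N2* ≈ 282

Setting both brackets to zero gives the nullclines N1 + 1.4N2 = 550 and 1.6N1 + N2 = 530.
Substituting N2 = 530 - 1.6N1 into the first: N1(1 - 1.4·1.6) = 550 - 1.4·530.
So N1* = -192/-1.24 = 155, and then N2* = 530 - 1.6·155 = 282.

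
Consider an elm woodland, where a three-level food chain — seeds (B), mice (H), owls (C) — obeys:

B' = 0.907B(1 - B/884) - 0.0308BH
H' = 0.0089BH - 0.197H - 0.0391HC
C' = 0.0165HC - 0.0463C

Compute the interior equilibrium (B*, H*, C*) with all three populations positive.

From dC/dt = 0: 0.0165H* = 0.0463, so H* = 2.81.
From dB/dt = 0: 0.907(1 - B*/884) = 0.0308·2.81, giving B* = 884·(1 - 0.0953) = 800.
From dH/dt = 0: 0.0089·800 - 0.197 = 0.0391C*, so C* = 6.92/0.0391 = 177.

B* ≈ 800, H* ≈ 2.81, C* ≈ 177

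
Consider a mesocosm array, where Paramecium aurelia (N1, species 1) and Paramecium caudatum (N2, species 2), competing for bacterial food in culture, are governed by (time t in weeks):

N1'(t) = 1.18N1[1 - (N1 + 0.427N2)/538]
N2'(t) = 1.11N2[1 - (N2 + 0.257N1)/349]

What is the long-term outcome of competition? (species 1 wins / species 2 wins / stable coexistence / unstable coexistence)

Compare the nullcline intercepts: K1/α12 = 538/0.427 = 1260 > K2 = 349; K2/α21 = 349/0.257 = 1360 > K1 = 538.
Since both inequalities hold, each species can invade when rare, so the interior equilibrium is stable.

stable coexistence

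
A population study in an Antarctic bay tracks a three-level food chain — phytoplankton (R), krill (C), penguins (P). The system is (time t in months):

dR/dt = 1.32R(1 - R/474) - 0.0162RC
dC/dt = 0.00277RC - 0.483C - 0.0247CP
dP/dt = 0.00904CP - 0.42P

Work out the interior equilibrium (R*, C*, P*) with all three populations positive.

From dP/dt = 0: 0.00904C* = 0.42, so C* = 46.5.
From dR/dt = 0: 1.32(1 - R*/474) = 0.0162·46.5, giving R* = 474·(1 - 0.57) = 204.
From dC/dt = 0: 0.00277·204 - 0.483 = 0.0247P*, so P* = 0.0813/0.0247 = 3.29.

R* ≈ 204, C* ≈ 46.5, P* ≈ 3.29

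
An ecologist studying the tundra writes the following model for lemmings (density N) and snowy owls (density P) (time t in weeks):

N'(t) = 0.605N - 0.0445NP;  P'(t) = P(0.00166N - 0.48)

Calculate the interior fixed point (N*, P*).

N* ≈ 289, P* ≈ 13.6

Set dP/dt = 0 with P > 0: 0.00166N - 0.48 = 0, so N* = 0.48/0.00166 = 289.
Set dN/dt = 0 with N > 0: 0.605 - 0.0445P = 0, so P* = 0.605/0.0445 = 13.6.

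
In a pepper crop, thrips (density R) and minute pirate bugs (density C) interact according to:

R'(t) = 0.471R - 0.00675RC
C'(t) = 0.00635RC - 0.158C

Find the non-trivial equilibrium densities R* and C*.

R* ≈ 24.9, C* ≈ 69.8

Set dC/dt = 0 with C > 0: 0.00635R - 0.158 = 0, so R* = 0.158/0.00635 = 24.9.
Set dR/dt = 0 with R > 0: 0.471 - 0.00675C = 0, so C* = 0.471/0.00675 = 69.8.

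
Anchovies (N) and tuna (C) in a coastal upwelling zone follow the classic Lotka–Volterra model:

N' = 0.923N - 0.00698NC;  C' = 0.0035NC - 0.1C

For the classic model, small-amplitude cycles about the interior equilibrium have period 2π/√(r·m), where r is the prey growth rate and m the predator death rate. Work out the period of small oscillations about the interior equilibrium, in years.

T ≈ 20.7 years

Here r = 0.923 and m = 0.1, so r·m = 0.0923.
ω = √0.0923 = 0.304 per year, hence T = 2π/ω ≈ 20.7 years.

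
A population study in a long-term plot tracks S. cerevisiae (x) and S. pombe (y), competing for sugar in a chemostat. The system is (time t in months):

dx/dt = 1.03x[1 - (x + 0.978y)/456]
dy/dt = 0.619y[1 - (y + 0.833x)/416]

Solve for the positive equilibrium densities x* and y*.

x* ≈ 265, y* ≈ 195

Setting both brackets to zero gives the nullclines x + 0.978y = 456 and 0.833x + y = 416.
Substituting y = 416 - 0.833x into the first: x(1 - 0.978·0.833) = 456 - 0.978·416.
So x* = 49.2/0.185 = 265, and then y* = 416 - 0.833·265 = 195.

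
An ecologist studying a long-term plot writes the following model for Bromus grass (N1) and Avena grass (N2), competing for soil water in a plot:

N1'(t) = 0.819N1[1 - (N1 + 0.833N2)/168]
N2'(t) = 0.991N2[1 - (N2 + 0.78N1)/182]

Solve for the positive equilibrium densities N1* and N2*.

Setting both brackets to zero gives the nullclines N1 + 0.833N2 = 168 and 0.78N1 + N2 = 182.
Substituting N2 = 182 - 0.78N1 into the first: N1(1 - 0.833·0.78) = 168 - 0.833·182.
So N1* = 16.4/0.35 = 46.8, and then N2* = 182 - 0.78·46.8 = 145.

N1* ≈ 46.8, N2* ≈ 145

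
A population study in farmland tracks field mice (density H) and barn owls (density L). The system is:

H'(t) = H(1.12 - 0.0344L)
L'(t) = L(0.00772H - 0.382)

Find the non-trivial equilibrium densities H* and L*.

H* ≈ 49.5, L* ≈ 32.6

Set dL/dt = 0 with L > 0: 0.00772H - 0.382 = 0, so H* = 0.382/0.00772 = 49.5.
Set dH/dt = 0 with H > 0: 1.12 - 0.0344L = 0, so L* = 1.12/0.0344 = 32.6.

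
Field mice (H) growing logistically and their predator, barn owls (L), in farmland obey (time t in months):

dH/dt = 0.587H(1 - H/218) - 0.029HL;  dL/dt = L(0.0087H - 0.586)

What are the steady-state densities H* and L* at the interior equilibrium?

From dL/dt = 0 with L > 0: 0.0087H* = 0.586, so H* = 67.4.
Substitute into dH/dt = 0: 0.587(1 - 67.4/218) = 0.029L*.
The bracket is 0.691, giving L* = 0.406/0.029 = 14.

H* ≈ 67.4, L* ≈ 14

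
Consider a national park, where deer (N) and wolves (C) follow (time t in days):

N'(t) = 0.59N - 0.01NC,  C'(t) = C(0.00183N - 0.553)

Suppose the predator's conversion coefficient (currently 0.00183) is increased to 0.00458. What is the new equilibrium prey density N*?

At the interior fixed point, setting dC/dt = 0 with C > 0 fixes N* = (predator death rate)/(NC coefficient) — independent of the other coefficients.
With the change, N* = 0.553/0.00458 = 121; it falls from 302.

N* ≈ 121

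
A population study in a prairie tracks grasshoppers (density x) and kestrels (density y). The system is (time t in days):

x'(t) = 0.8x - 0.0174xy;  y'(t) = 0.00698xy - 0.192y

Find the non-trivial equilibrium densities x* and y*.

Set dy/dt = 0 with y > 0: 0.00698x - 0.192 = 0, so x* = 0.192/0.00698 = 27.5.
Set dx/dt = 0 with x > 0: 0.8 - 0.0174y = 0, so y* = 0.8/0.0174 = 46.

x* ≈ 27.5, y* ≈ 46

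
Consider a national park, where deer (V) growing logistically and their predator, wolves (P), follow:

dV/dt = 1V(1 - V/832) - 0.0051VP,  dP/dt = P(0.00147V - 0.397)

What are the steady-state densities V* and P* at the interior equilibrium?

From dP/dt = 0 with P > 0: 0.00147V* = 0.397, so V* = 270.
Substitute into dV/dt = 0: 1(1 - 270/832) = 0.0051P*.
The bracket is 0.675, giving P* = 0.675/0.0051 = 132.

V* ≈ 270, P* ≈ 132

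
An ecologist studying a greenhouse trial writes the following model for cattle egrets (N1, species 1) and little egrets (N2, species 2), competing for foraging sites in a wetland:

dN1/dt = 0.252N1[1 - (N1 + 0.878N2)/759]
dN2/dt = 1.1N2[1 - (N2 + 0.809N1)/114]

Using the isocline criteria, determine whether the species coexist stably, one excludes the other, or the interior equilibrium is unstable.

species 1 excludes species 2

Compare the nullcline intercepts: K1/α12 = 759/0.878 = 864 > K2 = 114; K2/α21 = 114/0.809 = 141 < K1 = 759.
Since the inequalities point opposite ways, species 1 can invade but species 2 cannot.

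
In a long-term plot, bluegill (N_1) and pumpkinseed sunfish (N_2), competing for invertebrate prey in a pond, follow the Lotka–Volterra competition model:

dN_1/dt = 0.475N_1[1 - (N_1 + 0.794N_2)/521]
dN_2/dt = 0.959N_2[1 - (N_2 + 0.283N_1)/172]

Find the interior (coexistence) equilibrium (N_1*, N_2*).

Setting both brackets to zero gives the nullclines N_1 + 0.794N_2 = 521 and 0.283N_1 + N_2 = 172.
Substituting N_2 = 172 - 0.283N_1 into the first: N_1(1 - 0.794·0.283) = 521 - 0.794·172.
So N_1* = 384/0.775 = 496, and then N_2* = 172 - 0.283·496 = 31.7.

N_1* ≈ 496, N_2* ≈ 31.7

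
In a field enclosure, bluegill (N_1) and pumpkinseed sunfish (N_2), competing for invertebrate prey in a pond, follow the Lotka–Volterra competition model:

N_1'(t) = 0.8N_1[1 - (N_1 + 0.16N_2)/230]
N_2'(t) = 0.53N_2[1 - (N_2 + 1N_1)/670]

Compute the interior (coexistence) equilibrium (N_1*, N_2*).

Setting both brackets to zero gives the nullclines N_1 + 0.16N_2 = 230 and 1N_1 + N_2 = 670.
Substituting N_2 = 670 - 1N_1 into the first: N_1(1 - 0.16·1) = 230 - 0.16·670.
So N_1* = 123/0.84 = 146, and then N_2* = 670 - 1·146 = 524.

N_1* ≈ 146, N_2* ≈ 524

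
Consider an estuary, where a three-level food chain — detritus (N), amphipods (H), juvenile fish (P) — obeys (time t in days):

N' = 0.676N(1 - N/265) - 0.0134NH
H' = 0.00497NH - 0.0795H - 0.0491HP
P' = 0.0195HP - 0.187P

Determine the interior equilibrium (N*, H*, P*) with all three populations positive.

N* ≈ 215, H* ≈ 9.59, P* ≈ 20.1

From dP/dt = 0: 0.0195H* = 0.187, so H* = 9.59.
From dN/dt = 0: 0.676(1 - N*/265) = 0.0134·9.59, giving N* = 265·(1 - 0.19) = 215.
From dH/dt = 0: 0.00497·215 - 0.0795 = 0.0491P*, so P* = 0.987/0.0491 = 20.1.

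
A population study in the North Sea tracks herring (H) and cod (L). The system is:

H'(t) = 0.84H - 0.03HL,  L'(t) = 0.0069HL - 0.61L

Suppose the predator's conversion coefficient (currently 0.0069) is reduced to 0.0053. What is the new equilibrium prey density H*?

H* ≈ 115

At the interior fixed point, setting dL/dt = 0 with L > 0 fixes H* = (predator death rate)/(HL coefficient) — independent of the other coefficients.
With the change, H* = 0.61/0.0053 = 115; it rises from 88.4.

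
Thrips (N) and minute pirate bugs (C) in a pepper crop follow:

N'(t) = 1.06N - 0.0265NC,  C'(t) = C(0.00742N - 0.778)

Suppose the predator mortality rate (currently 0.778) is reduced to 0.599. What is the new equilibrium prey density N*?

At the interior fixed point, setting dC/dt = 0 with C > 0 fixes N* = (predator death rate)/(NC coefficient) — independent of the other coefficients.
With the change, N* = 0.599/0.00742 = 80.7; it falls from 105.

N* ≈ 80.7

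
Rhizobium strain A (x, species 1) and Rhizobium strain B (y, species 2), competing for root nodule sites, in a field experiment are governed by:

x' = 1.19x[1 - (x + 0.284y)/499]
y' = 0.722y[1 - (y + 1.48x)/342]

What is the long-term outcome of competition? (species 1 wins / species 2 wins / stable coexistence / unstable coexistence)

species 1 excludes species 2

Compare the nullcline intercepts: K1/α12 = 499/0.284 = 1760 > K2 = 342; K2/α21 = 342/1.48 = 231 < K1 = 499.
Since the inequalities point opposite ways, species 1 can invade but species 2 cannot.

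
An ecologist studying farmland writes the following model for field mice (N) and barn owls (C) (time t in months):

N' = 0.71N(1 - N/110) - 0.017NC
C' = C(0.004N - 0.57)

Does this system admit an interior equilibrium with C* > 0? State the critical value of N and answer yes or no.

Threshold N = 142; K < 142, so no, the predator goes extinct.

The predator equation gives dC/dt > 0 only when N > 0.57/0.004 = 142.
Without the predator, N → K = 110. Since 110 < 142, the predator cannot invade.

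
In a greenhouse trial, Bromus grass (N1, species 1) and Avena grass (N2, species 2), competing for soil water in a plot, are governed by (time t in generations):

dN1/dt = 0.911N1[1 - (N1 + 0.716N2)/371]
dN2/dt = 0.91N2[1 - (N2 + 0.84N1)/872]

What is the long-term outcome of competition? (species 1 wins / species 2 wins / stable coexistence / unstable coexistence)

species 2 excludes species 1

Compare the nullcline intercepts: K1/α12 = 371/0.716 = 518 < K2 = 872; K2/α21 = 872/0.84 = 1040 > K1 = 371.
Since the inequalities point opposite ways, species 2 can invade but species 1 cannot.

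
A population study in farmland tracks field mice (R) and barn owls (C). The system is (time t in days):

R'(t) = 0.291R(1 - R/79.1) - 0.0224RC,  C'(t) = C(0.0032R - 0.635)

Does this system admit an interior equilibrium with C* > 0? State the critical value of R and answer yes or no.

The predator equation gives dC/dt > 0 only when R > 0.635/0.0032 = 198.
Without the predator, R → K = 79.1. Since 79.1 < 198, the predator cannot invade.

Threshold R = 198; K < 198, so no, the predator goes extinct.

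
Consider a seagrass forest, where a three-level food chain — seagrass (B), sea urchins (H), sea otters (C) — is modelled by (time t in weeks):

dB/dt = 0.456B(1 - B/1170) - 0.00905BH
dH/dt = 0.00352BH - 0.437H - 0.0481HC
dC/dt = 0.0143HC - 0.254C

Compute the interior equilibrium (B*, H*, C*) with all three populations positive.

From dC/dt = 0: 0.0143H* = 0.254, so H* = 17.8.
From dB/dt = 0: 0.456(1 - B*/1170) = 0.00905·17.8, giving B* = 1170·(1 - 0.353) = 758.
From dH/dt = 0: 0.00352·758 - 0.437 = 0.0481C*, so C* = 2.23/0.0481 = 46.4.

B* ≈ 758, H* ≈ 17.8, C* ≈ 46.4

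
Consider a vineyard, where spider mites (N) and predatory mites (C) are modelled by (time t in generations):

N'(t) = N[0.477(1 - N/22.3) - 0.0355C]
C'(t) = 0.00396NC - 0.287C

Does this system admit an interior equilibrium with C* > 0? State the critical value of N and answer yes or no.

Threshold N = 72.5; K < 72.5, so no, the predator goes extinct.

The predator equation gives dC/dt > 0 only when N > 0.287/0.00396 = 72.5.
Without the predator, N → K = 22.3. Since 22.3 < 72.5, the predator cannot invade.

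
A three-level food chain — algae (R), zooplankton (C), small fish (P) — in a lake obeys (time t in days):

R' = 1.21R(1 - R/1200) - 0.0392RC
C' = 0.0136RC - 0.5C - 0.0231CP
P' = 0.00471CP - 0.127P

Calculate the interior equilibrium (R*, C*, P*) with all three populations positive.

R* ≈ 152, C* ≈ 27, P* ≈ 67.7

From dP/dt = 0: 0.00471C* = 0.127, so C* = 27.
From dR/dt = 0: 1.21(1 - R*/1200) = 0.0392·27, giving R* = 1200·(1 - 0.874) = 152.
From dC/dt = 0: 0.0136·152 - 0.5 = 0.0231P*, so P* = 1.56/0.0231 = 67.7.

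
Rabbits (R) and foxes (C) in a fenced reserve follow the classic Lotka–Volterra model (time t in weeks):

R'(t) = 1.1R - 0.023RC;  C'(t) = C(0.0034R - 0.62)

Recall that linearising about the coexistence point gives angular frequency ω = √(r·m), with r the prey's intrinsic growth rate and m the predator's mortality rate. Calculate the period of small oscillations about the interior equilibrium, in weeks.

T ≈ 7.61 weeks

Here r = 1.1 and m = 0.62, so r·m = 0.682.
ω = √0.682 = 0.826 per week, hence T = 2π/ω ≈ 7.61 weeks.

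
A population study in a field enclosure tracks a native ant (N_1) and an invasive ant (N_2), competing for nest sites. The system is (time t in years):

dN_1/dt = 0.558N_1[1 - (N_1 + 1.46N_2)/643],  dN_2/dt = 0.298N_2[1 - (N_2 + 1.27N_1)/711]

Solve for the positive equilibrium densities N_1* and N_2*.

Setting both brackets to zero gives the nullclines N_1 + 1.46N_2 = 643 and 1.27N_1 + N_2 = 711.
Substituting N_2 = 711 - 1.27N_1 into the first: N_1(1 - 1.46·1.27) = 643 - 1.46·711.
So N_1* = -395/-0.854 = 462, and then N_2* = 711 - 1.27·462 = 124.

N_1* ≈ 462, N_2* ≈ 124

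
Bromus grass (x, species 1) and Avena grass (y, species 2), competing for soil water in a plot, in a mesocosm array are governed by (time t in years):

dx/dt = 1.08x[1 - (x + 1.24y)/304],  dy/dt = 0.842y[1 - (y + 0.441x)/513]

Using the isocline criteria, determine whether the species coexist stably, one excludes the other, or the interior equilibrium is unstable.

species 2 excludes species 1

Compare the nullcline intercepts: K1/α12 = 304/1.24 = 245 < K2 = 513; K2/α21 = 513/0.441 = 1160 > K1 = 304.
Since the inequalities point opposite ways, species 2 can invade but species 1 cannot.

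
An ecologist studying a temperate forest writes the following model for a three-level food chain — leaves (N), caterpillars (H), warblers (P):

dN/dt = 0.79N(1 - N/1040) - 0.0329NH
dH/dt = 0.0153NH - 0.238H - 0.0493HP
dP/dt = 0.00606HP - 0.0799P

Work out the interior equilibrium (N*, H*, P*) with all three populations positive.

N* ≈ 469, H* ≈ 13.2, P* ≈ 141

From dP/dt = 0: 0.00606H* = 0.0799, so H* = 13.2.
From dN/dt = 0: 0.79(1 - N*/1040) = 0.0329·13.2, giving N* = 1040·(1 - 0.549) = 469.
From dH/dt = 0: 0.0153·469 - 0.238 = 0.0493P*, so P* = 6.94/0.0493 = 141.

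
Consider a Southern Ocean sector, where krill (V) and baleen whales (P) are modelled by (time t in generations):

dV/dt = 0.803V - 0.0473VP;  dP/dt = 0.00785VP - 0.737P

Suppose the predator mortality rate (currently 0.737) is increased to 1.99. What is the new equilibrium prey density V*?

V* ≈ 254

At the interior fixed point, setting dP/dt = 0 with P > 0 fixes V* = (predator death rate)/(VP coefficient) — independent of the other coefficients.
With the change, V* = 1.99/0.00785 = 254; it rises from 93.9.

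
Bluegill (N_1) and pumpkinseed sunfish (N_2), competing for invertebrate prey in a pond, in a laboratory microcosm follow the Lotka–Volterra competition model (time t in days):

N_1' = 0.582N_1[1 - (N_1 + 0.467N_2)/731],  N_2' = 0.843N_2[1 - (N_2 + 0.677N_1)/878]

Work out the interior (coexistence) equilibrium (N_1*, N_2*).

N_1* ≈ 469, N_2* ≈ 560

Setting both brackets to zero gives the nullclines N_1 + 0.467N_2 = 731 and 0.677N_1 + N_2 = 878.
Substituting N_2 = 878 - 0.677N_1 into the first: N_1(1 - 0.467·0.677) = 731 - 0.467·878.
So N_1* = 321/0.684 = 469, and then N_2* = 878 - 0.677·469 = 560.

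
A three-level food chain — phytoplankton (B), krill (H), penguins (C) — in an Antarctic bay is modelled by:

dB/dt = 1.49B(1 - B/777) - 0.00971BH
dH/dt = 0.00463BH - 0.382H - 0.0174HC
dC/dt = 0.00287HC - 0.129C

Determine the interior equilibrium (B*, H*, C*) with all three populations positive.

B* ≈ 549, H* ≈ 44.9, C* ≈ 124

From dC/dt = 0: 0.00287H* = 0.129, so H* = 44.9.
From dB/dt = 0: 1.49(1 - B*/777) = 0.00971·44.9, giving B* = 777·(1 - 0.293) = 549.
From dH/dt = 0: 0.00463·549 - 0.382 = 0.0174C*, so C* = 2.16/0.0174 = 124.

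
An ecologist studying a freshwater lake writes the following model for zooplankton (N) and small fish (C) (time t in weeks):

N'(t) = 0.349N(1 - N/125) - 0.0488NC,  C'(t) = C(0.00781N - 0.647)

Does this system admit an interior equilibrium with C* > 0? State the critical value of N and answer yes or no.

The predator equation gives dC/dt > 0 only when N > 0.647/0.00781 = 82.8.
Without the predator, N → K = 125. Since 125 > 82.8, the predator can invade and persist.

Threshold N = 82.8; K > 82.8, so yes, the predator persists.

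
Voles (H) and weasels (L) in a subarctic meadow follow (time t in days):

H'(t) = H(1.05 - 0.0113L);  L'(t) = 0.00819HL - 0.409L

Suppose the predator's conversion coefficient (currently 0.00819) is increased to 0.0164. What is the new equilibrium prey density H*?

At the interior fixed point, setting dL/dt = 0 with L > 0 fixes H* = (predator death rate)/(HL coefficient) — independent of the other coefficients.
With the change, H* = 0.409/0.0164 = 24.9; it falls from 49.9.

H* ≈ 24.9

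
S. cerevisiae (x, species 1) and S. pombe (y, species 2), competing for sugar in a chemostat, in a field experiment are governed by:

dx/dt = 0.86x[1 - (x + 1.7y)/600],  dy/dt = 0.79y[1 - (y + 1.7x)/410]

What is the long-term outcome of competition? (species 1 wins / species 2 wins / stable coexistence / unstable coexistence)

Compare the nullcline intercepts: K1/α12 = 600/1.7 = 353 < K2 = 410; K2/α21 = 410/1.7 = 241 < K1 = 600.
Since both are reversed, neither can invade when rare; the interior point is a saddle.

unstable coexistence (outcome depends on initial conditions)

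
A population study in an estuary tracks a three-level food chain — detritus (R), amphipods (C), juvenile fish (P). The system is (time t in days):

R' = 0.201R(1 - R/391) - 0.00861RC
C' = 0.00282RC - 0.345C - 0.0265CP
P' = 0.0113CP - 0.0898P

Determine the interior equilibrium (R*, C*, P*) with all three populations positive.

From dP/dt = 0: 0.0113C* = 0.0898, so C* = 7.95.
From dR/dt = 0: 0.201(1 - R*/391) = 0.00861·7.95, giving R* = 391·(1 - 0.34) = 258.
From dC/dt = 0: 0.00282·258 - 0.345 = 0.0265P*, so P* = 0.382/0.0265 = 14.4.

R* ≈ 258, C* ≈ 7.95, P* ≈ 14.4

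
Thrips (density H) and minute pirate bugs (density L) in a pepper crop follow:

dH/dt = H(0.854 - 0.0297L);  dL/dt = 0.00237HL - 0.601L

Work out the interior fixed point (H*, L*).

H* ≈ 254, L* ≈ 28.8

Set dL/dt = 0 with L > 0: 0.00237H - 0.601 = 0, so H* = 0.601/0.00237 = 254.
Set dH/dt = 0 with H > 0: 0.854 - 0.0297L = 0, so L* = 0.854/0.0297 = 28.8.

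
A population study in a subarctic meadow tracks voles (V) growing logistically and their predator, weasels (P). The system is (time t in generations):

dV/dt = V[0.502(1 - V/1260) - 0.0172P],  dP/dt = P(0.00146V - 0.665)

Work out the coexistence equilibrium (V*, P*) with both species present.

From dP/dt = 0 with P > 0: 0.00146V* = 0.665, so V* = 455.
Substitute into dV/dt = 0: 0.502(1 - 455/1260) = 0.0172P*.
The bracket is 0.639, giving P* = 0.321/0.0172 = 18.6.

V* ≈ 455, P* ≈ 18.6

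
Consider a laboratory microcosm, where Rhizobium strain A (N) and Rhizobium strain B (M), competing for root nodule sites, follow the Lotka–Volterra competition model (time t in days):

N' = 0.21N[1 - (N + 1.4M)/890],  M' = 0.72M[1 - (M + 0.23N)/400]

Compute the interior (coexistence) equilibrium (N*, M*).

N* ≈ 487, M* ≈ 288

Setting both brackets to zero gives the nullclines N + 1.4M = 890 and 0.23N + M = 400.
Substituting M = 400 - 0.23N into the first: N(1 - 1.4·0.23) = 890 - 1.4·400.
So N* = 330/0.678 = 487, and then M* = 400 - 0.23·487 = 288.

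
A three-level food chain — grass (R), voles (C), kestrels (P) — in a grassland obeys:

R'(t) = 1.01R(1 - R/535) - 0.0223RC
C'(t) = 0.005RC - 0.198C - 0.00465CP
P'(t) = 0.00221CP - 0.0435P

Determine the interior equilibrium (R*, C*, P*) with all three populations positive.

From dP/dt = 0: 0.00221C* = 0.0435, so C* = 19.7.
From dR/dt = 0: 1.01(1 - R*/535) = 0.0223·19.7, giving R* = 535·(1 - 0.435) = 302.
From dC/dt = 0: 0.005·302 - 0.198 = 0.00465P*, so P* = 1.31/0.00465 = 283.

R* ≈ 302, C* ≈ 19.7, P* ≈ 283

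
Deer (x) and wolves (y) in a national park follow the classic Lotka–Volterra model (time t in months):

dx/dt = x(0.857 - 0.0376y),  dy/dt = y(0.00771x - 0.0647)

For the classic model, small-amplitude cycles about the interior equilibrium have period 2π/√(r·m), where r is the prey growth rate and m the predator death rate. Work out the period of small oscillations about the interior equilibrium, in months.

T ≈ 26.7 months

Here r = 0.857 and m = 0.0647, so r·m = 0.0554.
ω = √0.0554 = 0.235 per month, hence T = 2π/ω ≈ 26.7 months.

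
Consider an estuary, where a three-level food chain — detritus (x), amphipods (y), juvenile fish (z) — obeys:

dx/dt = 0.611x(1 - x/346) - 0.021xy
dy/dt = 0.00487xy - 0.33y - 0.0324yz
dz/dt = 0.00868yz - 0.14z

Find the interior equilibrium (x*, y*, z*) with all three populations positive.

From dz/dt = 0: 0.00868y* = 0.14, so y* = 16.1.
From dx/dt = 0: 0.611(1 - x*/346) = 0.021·16.1, giving x* = 346·(1 - 0.554) = 154.
From dy/dt = 0: 0.00487·154 - 0.33 = 0.0324z*, so z* = 0.421/0.0324 = 13.

x* ≈ 154, y* ≈ 16.1, z* ≈ 13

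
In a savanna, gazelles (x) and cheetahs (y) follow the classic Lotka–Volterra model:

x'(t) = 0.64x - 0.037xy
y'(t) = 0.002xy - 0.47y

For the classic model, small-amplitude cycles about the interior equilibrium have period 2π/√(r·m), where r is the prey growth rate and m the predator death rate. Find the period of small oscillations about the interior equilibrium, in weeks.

T ≈ 11.5 weeks

Here r = 0.64 and m = 0.47, so r·m = 0.301.
ω = √0.301 = 0.548 per week, hence T = 2π/ω ≈ 11.5 weeks.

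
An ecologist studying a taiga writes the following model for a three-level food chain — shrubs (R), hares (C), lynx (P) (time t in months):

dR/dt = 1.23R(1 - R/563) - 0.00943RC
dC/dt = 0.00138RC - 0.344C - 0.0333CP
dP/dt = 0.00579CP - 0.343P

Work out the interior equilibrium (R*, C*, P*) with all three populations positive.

R* ≈ 307, C* ≈ 59.2, P* ≈ 2.4

From dP/dt = 0: 0.00579C* = 0.343, so C* = 59.2.
From dR/dt = 0: 1.23(1 - R*/563) = 0.00943·59.2, giving R* = 563·(1 - 0.454) = 307.
From dC/dt = 0: 0.00138·307 - 0.344 = 0.0333P*, so P* = 0.0801/0.0333 = 2.4.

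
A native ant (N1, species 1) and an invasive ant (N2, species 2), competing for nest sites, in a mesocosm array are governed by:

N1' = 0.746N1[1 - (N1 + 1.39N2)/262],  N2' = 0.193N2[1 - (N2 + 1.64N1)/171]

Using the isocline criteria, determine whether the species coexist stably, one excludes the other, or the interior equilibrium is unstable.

species 1 excludes species 2

Compare the nullcline intercepts: K1/α12 = 262/1.39 = 188 > K2 = 171; K2/α21 = 171/1.64 = 104 < K1 = 262.
Since the inequalities point opposite ways, species 1 can invade but species 2 cannot.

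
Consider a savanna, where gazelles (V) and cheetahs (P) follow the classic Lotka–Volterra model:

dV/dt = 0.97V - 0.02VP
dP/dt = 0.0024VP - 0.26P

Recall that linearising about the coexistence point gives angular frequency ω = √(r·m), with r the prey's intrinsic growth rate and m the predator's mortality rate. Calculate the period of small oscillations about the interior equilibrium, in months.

Here r = 0.97 and m = 0.26, so r·m = 0.252.
ω = √0.252 = 0.502 per month, hence T = 2π/ω ≈ 12.5 months.

T ≈ 12.5 months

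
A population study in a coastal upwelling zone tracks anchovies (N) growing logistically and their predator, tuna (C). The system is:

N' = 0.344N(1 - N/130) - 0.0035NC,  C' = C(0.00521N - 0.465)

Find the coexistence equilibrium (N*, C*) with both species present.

N* ≈ 89.3, C* ≈ 30.8

From dC/dt = 0 with C > 0: 0.00521N* = 0.465, so N* = 89.3.
Substitute into dN/dt = 0: 0.344(1 - 89.3/130) = 0.0035C*.
The bracket is 0.313, giving C* = 0.108/0.0035 = 30.8.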